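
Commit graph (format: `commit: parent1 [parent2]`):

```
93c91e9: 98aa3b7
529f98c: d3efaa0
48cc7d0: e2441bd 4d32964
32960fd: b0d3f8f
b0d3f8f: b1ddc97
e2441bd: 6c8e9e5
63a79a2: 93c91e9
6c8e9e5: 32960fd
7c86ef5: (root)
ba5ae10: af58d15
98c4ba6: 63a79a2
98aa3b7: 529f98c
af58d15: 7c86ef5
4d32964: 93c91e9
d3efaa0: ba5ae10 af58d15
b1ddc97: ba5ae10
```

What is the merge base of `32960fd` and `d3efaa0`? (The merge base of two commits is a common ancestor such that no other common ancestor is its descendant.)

Ancestors of 32960fd: {32960fd, 7c86ef5, af58d15, b0d3f8f, b1ddc97, ba5ae10}.
Ancestors of d3efaa0: {7c86ef5, af58d15, ba5ae10, d3efaa0}.
Common ancestors: {7c86ef5, af58d15, ba5ae10}.
Among these, ba5ae10 is not an ancestor of any other common ancestor — it is the merge base.

ba5ae10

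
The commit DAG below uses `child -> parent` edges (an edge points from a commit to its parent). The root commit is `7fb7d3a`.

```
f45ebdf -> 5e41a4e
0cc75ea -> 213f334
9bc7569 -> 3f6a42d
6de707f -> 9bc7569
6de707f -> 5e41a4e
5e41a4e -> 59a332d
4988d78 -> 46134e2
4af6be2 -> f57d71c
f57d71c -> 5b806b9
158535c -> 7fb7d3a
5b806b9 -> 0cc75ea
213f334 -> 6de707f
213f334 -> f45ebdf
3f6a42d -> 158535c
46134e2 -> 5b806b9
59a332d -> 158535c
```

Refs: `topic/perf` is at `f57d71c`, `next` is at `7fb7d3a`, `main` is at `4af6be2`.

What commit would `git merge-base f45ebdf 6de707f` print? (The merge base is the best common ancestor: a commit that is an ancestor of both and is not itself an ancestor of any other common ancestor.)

Ancestors of f45ebdf: {158535c, 59a332d, 5e41a4e, 7fb7d3a, f45ebdf}.
Ancestors of 6de707f: {158535c, 3f6a42d, 59a332d, 5e41a4e, 6de707f, 7fb7d3a, 9bc7569}.
Common ancestors: {158535c, 59a332d, 5e41a4e, 7fb7d3a}.
Among these, 5e41a4e is not an ancestor of any other common ancestor — it is the merge base.

5e41a4e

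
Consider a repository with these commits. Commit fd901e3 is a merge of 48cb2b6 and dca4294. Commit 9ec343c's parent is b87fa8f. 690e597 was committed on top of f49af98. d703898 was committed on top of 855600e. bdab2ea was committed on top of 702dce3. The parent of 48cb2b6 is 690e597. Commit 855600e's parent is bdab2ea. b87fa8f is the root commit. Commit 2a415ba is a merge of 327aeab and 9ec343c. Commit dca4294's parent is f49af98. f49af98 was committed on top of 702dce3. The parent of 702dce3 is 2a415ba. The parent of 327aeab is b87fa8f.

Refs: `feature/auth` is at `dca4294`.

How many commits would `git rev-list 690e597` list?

7

Walking parent pointers from 690e597: reachable set = {2a415ba, 327aeab, 690e597, 702dce3, 9ec343c, b87fa8f, f49af98}.
That is 7 commits.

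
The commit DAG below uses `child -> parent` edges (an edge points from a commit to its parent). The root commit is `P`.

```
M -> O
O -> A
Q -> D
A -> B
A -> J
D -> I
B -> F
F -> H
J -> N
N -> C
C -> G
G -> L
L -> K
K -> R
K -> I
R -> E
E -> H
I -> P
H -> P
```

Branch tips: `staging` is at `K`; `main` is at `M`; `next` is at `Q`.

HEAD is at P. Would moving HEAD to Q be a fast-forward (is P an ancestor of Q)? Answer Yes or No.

Yes

A fast-forward from P to Q is possible iff P is an ancestor of Q.
Ancestors of Q: {D, I, P, Q}.
P is among them, so fast-forward is possible.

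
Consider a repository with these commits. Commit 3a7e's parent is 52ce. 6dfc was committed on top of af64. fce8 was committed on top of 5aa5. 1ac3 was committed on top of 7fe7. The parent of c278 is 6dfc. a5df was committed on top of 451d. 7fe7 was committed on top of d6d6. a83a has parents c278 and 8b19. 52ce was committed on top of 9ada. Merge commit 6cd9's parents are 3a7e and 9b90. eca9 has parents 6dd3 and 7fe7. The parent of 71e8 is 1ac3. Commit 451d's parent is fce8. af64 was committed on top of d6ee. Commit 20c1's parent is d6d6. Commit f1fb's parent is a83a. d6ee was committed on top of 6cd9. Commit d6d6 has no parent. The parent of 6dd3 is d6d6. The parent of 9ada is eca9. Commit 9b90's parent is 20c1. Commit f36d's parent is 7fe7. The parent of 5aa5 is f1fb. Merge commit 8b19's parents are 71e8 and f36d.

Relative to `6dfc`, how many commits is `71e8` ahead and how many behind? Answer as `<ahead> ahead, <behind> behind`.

Reachable from 71e8: {1ac3, 71e8, 7fe7, d6d6}.
Reachable from 6dfc: {20c1, 3a7e, 52ce, 6cd9, 6dd3, 6dfc, 7fe7, 9ada, 9b90, af64, d6d6, d6ee, eca9}.
Only in 71e8's history (ahead): {1ac3, 71e8} — 2.
Only in 6dfc's history (behind): {20c1, 3a7e, 52ce, 6cd9, 6dd3, 6dfc, 9ada, 9b90, af64, d6ee, eca9} — 11.

2 ahead, 11 behind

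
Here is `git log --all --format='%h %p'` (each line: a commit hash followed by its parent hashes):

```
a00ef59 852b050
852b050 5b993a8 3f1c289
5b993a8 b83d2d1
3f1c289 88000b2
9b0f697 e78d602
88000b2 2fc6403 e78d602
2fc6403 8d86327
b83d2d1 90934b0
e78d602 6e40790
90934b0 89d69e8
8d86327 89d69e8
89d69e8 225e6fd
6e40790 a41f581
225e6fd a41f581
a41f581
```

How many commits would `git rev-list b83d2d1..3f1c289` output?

Reachable from 3f1c289: {225e6fd, 2fc6403, 3f1c289, 6e40790, 88000b2, 89d69e8, 8d86327, a41f581, e78d602}.
Reachable from b83d2d1: {225e6fd, 89d69e8, 90934b0, a41f581, b83d2d1}.
In 3f1c289's history but not b83d2d1's: {2fc6403, 3f1c289, 6e40790, 88000b2, 8d86327, e78d602} — 6 commits.

6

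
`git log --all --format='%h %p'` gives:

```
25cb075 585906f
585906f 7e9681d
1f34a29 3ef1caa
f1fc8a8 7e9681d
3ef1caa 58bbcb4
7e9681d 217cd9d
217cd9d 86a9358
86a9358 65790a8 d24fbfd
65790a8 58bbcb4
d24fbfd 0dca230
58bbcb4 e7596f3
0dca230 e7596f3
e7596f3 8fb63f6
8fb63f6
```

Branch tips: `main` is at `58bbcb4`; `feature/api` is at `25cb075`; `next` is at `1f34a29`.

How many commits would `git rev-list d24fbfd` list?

4

Walking parent pointers from d24fbfd: reachable set = {0dca230, 8fb63f6, d24fbfd, e7596f3}.
That is 4 commits.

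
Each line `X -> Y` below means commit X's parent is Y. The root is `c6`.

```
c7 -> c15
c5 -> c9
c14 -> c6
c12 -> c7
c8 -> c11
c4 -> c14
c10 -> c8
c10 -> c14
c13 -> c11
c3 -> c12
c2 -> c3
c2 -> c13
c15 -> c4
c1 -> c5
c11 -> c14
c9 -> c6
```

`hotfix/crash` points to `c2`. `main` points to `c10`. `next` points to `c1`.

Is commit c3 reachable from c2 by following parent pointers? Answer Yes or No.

Ancestors of c2 (commits reachable by following parents): {c11, c12, c13, c14, c15, c2, c3, c4, c6, c7}.
c3 is in that set, so it is an ancestor of c2.

Yes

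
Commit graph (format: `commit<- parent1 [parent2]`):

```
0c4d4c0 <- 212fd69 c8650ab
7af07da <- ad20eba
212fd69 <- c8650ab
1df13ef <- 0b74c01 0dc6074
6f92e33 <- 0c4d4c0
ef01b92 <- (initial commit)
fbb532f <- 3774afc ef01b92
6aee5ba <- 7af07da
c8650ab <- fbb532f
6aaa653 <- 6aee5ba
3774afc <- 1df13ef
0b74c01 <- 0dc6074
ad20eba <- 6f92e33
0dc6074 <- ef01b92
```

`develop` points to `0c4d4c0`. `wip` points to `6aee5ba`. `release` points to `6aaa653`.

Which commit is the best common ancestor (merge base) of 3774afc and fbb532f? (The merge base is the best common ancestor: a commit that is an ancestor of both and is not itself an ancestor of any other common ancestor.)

Ancestors of 3774afc: {0b74c01, 0dc6074, 1df13ef, 3774afc, ef01b92}.
Ancestors of fbb532f: {0b74c01, 0dc6074, 1df13ef, 3774afc, ef01b92, fbb532f}.
Common ancestors: {0b74c01, 0dc6074, 1df13ef, 3774afc, ef01b92}.
Among these, 3774afc is not an ancestor of any other common ancestor — it is the merge base.

3774afc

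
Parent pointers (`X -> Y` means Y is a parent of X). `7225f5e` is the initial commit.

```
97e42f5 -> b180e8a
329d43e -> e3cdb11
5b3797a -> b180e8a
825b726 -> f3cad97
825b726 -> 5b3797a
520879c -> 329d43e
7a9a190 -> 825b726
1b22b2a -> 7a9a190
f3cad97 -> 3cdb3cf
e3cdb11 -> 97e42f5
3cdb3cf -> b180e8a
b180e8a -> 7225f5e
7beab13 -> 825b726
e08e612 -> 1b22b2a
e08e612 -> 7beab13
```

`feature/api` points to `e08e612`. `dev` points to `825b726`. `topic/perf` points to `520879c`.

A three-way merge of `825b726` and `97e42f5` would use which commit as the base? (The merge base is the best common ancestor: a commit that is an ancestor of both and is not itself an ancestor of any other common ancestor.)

b180e8a

Ancestors of 825b726: {3cdb3cf, 5b3797a, 7225f5e, 825b726, b180e8a, f3cad97}.
Ancestors of 97e42f5: {7225f5e, 97e42f5, b180e8a}.
Common ancestors: {7225f5e, b180e8a}.
Among these, b180e8a is not an ancestor of any other common ancestor — it is the merge base.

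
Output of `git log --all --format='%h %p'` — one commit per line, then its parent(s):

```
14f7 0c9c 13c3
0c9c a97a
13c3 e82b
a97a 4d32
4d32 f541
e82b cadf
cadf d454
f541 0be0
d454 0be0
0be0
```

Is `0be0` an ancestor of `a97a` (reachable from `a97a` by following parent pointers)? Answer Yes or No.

Yes

Ancestors of a97a (commits reachable by following parents): {0be0, 4d32, a97a, f541}.
0be0 is in that set, so it is an ancestor of a97a.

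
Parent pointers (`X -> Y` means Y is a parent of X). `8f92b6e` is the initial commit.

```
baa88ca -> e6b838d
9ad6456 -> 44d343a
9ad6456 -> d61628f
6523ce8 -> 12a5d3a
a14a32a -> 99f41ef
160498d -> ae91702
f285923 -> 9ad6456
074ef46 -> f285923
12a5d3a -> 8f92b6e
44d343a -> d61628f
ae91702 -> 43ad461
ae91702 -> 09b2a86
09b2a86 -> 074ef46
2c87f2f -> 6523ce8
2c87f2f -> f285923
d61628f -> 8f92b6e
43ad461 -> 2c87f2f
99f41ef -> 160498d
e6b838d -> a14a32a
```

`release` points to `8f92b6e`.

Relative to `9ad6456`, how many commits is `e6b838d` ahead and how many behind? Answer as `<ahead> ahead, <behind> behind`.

12 ahead, 0 behind

Reachable from e6b838d: {074ef46, 09b2a86, 12a5d3a, 160498d, 2c87f2f, 43ad461, 44d343a, 6523ce8, 8f92b6e, 99f41ef, 9ad6456, a14a32a, ae91702, d61628f, e6b838d, f285923}.
Reachable from 9ad6456: {44d343a, 8f92b6e, 9ad6456, d61628f}.
Only in e6b838d's history (ahead): {074ef46, 09b2a86, 12a5d3a, 160498d, 2c87f2f, 43ad461, 6523ce8, 99f41ef, a14a32a, ae91702, e6b838d, f285923} — 12.
Only in 9ad6456's history (behind): {} — 0.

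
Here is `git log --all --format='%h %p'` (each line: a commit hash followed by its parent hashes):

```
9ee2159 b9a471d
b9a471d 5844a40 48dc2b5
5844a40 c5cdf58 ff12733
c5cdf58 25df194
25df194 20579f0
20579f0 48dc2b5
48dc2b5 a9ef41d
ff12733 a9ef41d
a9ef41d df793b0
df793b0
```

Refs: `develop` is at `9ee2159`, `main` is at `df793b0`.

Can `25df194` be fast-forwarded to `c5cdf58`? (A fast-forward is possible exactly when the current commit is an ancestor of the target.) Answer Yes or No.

A fast-forward from 25df194 to c5cdf58 is possible iff 25df194 is an ancestor of c5cdf58.
Ancestors of c5cdf58: {20579f0, 25df194, 48dc2b5, a9ef41d, c5cdf58, df793b0}.
25df194 is among them, so fast-forward is possible.

Yes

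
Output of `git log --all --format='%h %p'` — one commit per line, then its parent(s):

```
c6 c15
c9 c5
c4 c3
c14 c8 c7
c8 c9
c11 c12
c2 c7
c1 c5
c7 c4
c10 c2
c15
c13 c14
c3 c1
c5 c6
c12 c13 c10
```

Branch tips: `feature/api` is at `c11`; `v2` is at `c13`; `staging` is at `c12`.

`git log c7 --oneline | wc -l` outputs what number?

7

Walking parent pointers from c7: reachable set = {c1, c15, c3, c4, c5, c6, c7}.
That is 7 commits.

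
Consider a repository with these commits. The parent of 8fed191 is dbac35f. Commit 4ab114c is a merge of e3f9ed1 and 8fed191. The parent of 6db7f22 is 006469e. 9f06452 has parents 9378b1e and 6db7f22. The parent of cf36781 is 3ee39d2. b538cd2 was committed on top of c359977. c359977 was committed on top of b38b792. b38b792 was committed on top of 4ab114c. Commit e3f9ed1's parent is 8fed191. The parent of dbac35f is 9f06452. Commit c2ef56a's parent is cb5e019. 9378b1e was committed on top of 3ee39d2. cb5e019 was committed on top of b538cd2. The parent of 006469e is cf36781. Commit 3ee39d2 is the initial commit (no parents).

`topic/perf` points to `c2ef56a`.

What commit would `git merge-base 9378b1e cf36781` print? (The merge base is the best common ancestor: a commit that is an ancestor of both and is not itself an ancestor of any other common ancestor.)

Ancestors of 9378b1e: {3ee39d2, 9378b1e}.
Ancestors of cf36781: {3ee39d2, cf36781}.
Common ancestors: {3ee39d2}.
The only common ancestor is 3ee39d2, so it is the merge base.

3ee39d2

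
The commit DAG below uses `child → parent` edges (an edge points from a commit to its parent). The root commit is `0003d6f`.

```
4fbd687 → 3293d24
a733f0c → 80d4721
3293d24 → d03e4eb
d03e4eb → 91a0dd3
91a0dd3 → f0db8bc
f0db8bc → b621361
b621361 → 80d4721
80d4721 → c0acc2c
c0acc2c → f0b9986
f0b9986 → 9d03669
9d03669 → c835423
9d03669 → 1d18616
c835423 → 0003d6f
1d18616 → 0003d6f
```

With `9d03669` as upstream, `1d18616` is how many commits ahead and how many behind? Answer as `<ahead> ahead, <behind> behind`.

Reachable from 1d18616: {0003d6f, 1d18616}.
Reachable from 9d03669: {0003d6f, 1d18616, 9d03669, c835423}.
Only in 1d18616's history (ahead): {} — 0.
Only in 9d03669's history (behind): {9d03669, c835423} — 2.

0 ahead, 2 behind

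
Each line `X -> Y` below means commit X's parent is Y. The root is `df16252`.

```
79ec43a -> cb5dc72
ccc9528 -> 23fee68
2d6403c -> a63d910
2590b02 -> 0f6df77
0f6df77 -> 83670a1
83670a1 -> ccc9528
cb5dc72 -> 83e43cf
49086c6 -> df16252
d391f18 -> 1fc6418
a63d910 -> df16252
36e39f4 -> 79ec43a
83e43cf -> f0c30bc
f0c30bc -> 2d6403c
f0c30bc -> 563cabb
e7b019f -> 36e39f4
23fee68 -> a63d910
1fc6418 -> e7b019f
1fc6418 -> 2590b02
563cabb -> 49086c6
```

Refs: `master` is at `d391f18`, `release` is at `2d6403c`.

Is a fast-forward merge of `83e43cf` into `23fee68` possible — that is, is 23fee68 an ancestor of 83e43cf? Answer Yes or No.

No

A fast-forward from 23fee68 to 83e43cf is possible iff 23fee68 is an ancestor of 83e43cf.
Ancestors of 83e43cf: {2d6403c, 49086c6, 563cabb, 83e43cf, a63d910, df16252, f0c30bc}.
23fee68 is not among them, so fast-forward is not possible.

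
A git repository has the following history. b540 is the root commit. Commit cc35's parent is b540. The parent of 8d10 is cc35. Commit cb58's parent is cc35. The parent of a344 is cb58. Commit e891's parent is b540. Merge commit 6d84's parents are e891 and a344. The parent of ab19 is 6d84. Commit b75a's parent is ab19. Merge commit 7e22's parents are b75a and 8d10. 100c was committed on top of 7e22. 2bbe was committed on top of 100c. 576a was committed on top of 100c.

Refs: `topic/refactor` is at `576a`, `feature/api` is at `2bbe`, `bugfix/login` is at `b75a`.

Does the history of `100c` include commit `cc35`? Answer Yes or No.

Yes

Ancestors of 100c (commits reachable by following parents): {100c, 6d84, 7e22, 8d10, a344, ab19, b540, b75a, cb58, cc35, e891}.
cc35 is in that set, so it is an ancestor of 100c.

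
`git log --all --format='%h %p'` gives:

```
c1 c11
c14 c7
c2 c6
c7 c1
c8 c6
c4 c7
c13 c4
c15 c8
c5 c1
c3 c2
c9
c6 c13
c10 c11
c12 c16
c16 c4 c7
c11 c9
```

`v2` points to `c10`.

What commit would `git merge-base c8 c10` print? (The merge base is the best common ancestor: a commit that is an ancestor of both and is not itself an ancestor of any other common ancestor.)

Ancestors of c8: {c1, c11, c13, c4, c6, c7, c8, c9}.
Ancestors of c10: {c10, c11, c9}.
Common ancestors: {c11, c9}.
Among these, c11 is not an ancestor of any other common ancestor — it is the merge base.

c11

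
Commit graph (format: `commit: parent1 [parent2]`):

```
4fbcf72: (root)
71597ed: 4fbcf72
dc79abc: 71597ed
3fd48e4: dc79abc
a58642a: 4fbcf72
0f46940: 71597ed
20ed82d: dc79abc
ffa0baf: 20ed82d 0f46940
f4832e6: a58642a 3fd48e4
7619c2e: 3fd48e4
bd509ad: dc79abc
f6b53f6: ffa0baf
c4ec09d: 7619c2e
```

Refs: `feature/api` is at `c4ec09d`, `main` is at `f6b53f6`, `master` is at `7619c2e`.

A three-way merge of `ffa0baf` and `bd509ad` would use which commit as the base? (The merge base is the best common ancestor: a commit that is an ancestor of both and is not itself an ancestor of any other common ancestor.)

dc79abc

Ancestors of ffa0baf: {0f46940, 20ed82d, 4fbcf72, 71597ed, dc79abc, ffa0baf}.
Ancestors of bd509ad: {4fbcf72, 71597ed, bd509ad, dc79abc}.
Common ancestors: {4fbcf72, 71597ed, dc79abc}.
Among these, dc79abc is not an ancestor of any other common ancestor — it is the merge base.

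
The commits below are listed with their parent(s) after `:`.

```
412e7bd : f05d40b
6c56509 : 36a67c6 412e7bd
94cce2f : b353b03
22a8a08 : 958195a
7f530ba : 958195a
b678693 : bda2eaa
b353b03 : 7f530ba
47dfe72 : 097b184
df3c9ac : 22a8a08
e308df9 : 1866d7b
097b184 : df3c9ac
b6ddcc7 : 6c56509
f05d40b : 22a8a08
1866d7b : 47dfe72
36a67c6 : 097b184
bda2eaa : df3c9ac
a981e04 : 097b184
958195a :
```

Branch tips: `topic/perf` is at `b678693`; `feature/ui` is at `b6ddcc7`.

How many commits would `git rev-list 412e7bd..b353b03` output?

2

Reachable from b353b03: {7f530ba, 958195a, b353b03}.
Reachable from 412e7bd: {22a8a08, 412e7bd, 958195a, f05d40b}.
In b353b03's history but not 412e7bd's: {7f530ba, b353b03} — 2 commits.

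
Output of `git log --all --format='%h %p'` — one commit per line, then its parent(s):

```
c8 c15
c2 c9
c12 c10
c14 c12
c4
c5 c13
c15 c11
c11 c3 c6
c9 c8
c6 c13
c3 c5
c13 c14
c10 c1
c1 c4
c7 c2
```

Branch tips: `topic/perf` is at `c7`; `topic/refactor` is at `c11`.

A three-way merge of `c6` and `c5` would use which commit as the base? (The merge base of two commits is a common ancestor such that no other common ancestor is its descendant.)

Ancestors of c6: {c1, c10, c12, c13, c14, c4, c6}.
Ancestors of c5: {c1, c10, c12, c13, c14, c4, c5}.
Common ancestors: {c1, c10, c12, c13, c14, c4}.
Among these, c13 is not an ancestor of any other common ancestor — it is the merge base.

c13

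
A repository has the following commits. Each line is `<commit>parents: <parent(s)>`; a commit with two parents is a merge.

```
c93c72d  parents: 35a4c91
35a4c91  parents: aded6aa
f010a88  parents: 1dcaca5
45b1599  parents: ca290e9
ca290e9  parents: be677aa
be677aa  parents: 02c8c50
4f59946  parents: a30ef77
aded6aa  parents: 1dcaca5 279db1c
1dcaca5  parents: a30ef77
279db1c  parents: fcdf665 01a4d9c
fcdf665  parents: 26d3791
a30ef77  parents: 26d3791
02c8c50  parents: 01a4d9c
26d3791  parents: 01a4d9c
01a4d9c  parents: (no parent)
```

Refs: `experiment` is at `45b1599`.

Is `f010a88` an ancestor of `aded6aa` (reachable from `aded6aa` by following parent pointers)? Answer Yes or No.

Ancestors of aded6aa: {01a4d9c, 1dcaca5, 26d3791, 279db1c, a30ef77, aded6aa, fcdf665}.
f010a88 is not in that set, so it is not an ancestor of aded6aa.

No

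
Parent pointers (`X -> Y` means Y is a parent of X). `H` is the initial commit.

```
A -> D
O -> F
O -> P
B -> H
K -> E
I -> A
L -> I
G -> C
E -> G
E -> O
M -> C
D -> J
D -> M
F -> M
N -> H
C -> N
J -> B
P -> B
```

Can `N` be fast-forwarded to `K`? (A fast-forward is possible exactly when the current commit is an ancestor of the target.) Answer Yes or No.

A fast-forward from N to K is possible iff N is an ancestor of K.
Ancestors of K: {B, C, E, F, G, H, K, M, N, O, P}.
N is among them, so fast-forward is possible.

Yes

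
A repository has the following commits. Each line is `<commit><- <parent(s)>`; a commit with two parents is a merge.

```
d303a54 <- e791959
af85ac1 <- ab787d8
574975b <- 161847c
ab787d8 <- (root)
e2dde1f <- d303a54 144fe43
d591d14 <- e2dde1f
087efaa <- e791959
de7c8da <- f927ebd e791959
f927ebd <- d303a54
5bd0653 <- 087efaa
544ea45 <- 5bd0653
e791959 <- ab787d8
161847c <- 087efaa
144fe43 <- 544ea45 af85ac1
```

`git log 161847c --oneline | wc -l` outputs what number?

Walking parent pointers from 161847c: reachable set = {087efaa, 161847c, ab787d8, e791959}.
That is 4 commits.

4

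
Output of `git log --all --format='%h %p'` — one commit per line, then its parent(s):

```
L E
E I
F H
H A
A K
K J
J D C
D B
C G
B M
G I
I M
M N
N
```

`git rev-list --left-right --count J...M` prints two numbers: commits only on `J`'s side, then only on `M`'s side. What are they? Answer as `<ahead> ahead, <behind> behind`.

6 ahead, 0 behind

Reachable from J: {B, C, D, G, I, J, M, N}.
Reachable from M: {M, N}.
Only in J's history (ahead): {B, C, D, G, I, J} — 6.
Only in M's history (behind): {} — 0.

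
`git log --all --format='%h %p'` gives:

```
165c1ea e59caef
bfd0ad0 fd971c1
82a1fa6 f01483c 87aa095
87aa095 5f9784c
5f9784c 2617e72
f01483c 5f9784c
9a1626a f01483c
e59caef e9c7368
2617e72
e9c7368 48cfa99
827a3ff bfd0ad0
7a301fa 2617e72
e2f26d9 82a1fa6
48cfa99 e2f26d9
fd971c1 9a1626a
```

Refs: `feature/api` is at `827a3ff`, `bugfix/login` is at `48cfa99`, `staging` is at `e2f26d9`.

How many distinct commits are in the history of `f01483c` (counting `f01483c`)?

3

Walking parent pointers from f01483c: reachable set = {2617e72, 5f9784c, f01483c}.
That is 3 commits.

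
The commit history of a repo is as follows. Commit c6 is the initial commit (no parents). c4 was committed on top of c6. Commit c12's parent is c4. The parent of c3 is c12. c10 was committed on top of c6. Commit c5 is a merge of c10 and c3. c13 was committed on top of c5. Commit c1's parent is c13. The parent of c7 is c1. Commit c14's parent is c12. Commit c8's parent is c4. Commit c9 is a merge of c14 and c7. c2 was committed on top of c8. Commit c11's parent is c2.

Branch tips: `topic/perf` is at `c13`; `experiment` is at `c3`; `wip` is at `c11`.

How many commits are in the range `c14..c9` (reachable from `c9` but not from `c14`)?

7

Reachable from c9: {c1, c10, c12, c13, c14, c3, c4, c5, c6, c7, c9}.
Reachable from c14: {c12, c14, c4, c6}.
In c9's history but not c14's: {c1, c10, c13, c3, c5, c7, c9} — 7 commits.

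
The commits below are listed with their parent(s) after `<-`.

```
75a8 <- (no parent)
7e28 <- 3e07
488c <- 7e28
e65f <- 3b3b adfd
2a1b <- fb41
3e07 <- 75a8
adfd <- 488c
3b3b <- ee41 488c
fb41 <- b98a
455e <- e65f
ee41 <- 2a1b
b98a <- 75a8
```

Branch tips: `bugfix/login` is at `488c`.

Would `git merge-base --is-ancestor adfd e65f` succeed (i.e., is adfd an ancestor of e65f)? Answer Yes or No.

Ancestors of e65f (commits reachable by following parents): {2a1b, 3b3b, 3e07, 488c, 75a8, 7e28, adfd, b98a, e65f, ee41, fb41}.
adfd is in that set, so it is an ancestor of e65f.

Yes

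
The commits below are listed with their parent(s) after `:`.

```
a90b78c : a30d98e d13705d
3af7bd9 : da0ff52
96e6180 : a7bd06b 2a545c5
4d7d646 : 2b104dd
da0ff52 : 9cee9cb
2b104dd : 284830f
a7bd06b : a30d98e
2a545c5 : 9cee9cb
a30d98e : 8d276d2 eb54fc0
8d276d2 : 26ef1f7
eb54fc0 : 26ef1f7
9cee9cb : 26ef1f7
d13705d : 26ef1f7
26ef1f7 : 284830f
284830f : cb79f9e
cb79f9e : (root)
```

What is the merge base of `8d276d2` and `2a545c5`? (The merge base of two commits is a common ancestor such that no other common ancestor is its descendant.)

Ancestors of 8d276d2: {26ef1f7, 284830f, 8d276d2, cb79f9e}.
Ancestors of 2a545c5: {26ef1f7, 284830f, 2a545c5, 9cee9cb, cb79f9e}.
Common ancestors: {26ef1f7, 284830f, cb79f9e}.
Among these, 26ef1f7 is not an ancestor of any other common ancestor — it is the merge base.

26ef1f7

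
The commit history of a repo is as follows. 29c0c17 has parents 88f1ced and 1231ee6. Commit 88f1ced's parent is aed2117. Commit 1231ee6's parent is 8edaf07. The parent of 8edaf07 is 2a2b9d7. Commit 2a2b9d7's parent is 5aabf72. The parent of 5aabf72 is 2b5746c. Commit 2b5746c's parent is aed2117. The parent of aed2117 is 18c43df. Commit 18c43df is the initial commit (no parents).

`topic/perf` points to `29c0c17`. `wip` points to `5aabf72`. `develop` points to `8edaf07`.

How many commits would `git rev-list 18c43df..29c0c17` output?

Reachable from 29c0c17: {1231ee6, 18c43df, 29c0c17, 2a2b9d7, 2b5746c, 5aabf72, 88f1ced, 8edaf07, aed2117}.
Reachable from 18c43df: {18c43df}.
In 29c0c17's history but not 18c43df's: {1231ee6, 29c0c17, 2a2b9d7, 2b5746c, 5aabf72, 88f1ced, 8edaf07, aed2117} — 8 commits.

8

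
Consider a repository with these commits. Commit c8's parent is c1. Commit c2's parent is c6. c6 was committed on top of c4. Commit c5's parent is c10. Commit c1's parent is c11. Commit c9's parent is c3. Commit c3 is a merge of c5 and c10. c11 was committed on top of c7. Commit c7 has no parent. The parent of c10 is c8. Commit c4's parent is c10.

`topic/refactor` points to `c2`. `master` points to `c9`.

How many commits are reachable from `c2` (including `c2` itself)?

8

Walking parent pointers from c2: reachable set = {c1, c10, c11, c2, c4, c6, c7, c8}.
That is 8 commits.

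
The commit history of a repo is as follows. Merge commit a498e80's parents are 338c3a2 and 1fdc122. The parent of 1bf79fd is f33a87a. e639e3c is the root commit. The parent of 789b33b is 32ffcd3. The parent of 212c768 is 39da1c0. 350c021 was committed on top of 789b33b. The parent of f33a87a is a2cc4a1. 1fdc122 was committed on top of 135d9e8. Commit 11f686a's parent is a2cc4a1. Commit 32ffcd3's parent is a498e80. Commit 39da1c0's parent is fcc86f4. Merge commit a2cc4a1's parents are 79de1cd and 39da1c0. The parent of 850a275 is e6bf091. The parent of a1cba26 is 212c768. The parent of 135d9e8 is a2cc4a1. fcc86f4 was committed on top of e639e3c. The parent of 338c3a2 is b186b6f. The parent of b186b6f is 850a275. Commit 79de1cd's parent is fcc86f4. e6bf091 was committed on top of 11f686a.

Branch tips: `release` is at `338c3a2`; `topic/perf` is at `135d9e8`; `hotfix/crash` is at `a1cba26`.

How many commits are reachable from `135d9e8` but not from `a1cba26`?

3

Reachable from 135d9e8: {135d9e8, 39da1c0, 79de1cd, a2cc4a1, e639e3c, fcc86f4}.
Reachable from a1cba26: {212c768, 39da1c0, a1cba26, e639e3c, fcc86f4}.
In 135d9e8's history but not a1cba26's: {135d9e8, 79de1cd, a2cc4a1} — 3 commits.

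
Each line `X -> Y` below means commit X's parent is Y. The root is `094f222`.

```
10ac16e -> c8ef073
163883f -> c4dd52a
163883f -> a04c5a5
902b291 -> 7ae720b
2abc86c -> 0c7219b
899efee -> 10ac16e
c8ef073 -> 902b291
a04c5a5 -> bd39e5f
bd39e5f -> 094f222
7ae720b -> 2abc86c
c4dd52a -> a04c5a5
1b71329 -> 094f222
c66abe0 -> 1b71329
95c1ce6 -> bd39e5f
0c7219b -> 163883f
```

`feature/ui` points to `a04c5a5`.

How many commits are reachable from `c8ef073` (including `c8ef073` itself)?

Walking parent pointers from c8ef073: reachable set = {094f222, 0c7219b, 163883f, 2abc86c, 7ae720b, 902b291, a04c5a5, bd39e5f, c4dd52a, c8ef073}.
That is 10 commits.

10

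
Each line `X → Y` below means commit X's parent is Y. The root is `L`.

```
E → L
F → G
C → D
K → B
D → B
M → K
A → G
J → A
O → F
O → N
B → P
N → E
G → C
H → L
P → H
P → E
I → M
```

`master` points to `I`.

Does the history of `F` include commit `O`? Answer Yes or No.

No

Ancestors of F: {B, C, D, E, F, G, H, L, P}.
O is not in that set, so it is not an ancestor of F.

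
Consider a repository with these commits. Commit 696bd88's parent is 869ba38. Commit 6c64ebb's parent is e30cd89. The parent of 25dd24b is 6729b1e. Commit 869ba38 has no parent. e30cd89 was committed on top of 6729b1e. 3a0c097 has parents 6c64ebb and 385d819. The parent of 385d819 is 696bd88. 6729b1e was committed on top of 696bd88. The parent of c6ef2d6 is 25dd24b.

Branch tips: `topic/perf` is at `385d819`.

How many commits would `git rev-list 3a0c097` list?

Walking parent pointers from 3a0c097: reachable set = {385d819, 3a0c097, 6729b1e, 696bd88, 6c64ebb, 869ba38, e30cd89}.
That is 7 commits.

7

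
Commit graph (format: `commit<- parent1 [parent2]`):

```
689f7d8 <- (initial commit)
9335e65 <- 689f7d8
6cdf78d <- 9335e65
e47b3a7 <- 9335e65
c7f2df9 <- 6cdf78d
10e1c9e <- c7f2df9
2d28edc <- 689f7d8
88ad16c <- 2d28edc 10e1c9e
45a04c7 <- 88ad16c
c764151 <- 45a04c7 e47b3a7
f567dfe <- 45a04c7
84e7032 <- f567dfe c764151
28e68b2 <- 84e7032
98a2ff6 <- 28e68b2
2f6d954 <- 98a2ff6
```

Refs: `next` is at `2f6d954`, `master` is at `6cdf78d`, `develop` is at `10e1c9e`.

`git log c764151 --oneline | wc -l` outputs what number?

Walking parent pointers from c764151: reachable set = {10e1c9e, 2d28edc, 45a04c7, 689f7d8, 6cdf78d, 88ad16c, 9335e65, c764151, c7f2df9, e47b3a7}.
That is 10 commits.

10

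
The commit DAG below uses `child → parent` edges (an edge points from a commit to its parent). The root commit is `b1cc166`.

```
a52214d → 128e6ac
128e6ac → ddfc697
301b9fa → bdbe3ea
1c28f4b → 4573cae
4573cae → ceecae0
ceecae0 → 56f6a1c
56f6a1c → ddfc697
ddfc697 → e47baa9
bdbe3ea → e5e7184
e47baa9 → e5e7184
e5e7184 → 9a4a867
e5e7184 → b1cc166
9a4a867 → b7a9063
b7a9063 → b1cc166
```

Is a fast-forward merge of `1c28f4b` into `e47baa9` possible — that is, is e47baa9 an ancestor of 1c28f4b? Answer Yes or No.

Yes

A fast-forward from e47baa9 to 1c28f4b is possible iff e47baa9 is an ancestor of 1c28f4b.
Ancestors of 1c28f4b: {1c28f4b, 4573cae, 56f6a1c, 9a4a867, b1cc166, b7a9063, ceecae0, ddfc697, e47baa9, e5e7184}.
e47baa9 is among them, so fast-forward is possible.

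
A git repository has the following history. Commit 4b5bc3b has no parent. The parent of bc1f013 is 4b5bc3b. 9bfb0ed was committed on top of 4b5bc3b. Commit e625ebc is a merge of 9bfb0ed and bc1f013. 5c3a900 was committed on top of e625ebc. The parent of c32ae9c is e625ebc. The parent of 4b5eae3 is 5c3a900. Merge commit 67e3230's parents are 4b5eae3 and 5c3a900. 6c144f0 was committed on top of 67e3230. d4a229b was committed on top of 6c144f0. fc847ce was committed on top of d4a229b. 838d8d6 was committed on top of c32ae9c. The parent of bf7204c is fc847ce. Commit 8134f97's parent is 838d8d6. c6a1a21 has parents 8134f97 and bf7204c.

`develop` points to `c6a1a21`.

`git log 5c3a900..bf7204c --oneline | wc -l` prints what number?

Reachable from bf7204c: {4b5bc3b, 4b5eae3, 5c3a900, 67e3230, 6c144f0, 9bfb0ed, bc1f013, bf7204c, d4a229b, e625ebc, fc847ce}.
Reachable from 5c3a900: {4b5bc3b, 5c3a900, 9bfb0ed, bc1f013, e625ebc}.
In bf7204c's history but not 5c3a900's: {4b5eae3, 67e3230, 6c144f0, bf7204c, d4a229b, fc847ce} — 6 commits.

6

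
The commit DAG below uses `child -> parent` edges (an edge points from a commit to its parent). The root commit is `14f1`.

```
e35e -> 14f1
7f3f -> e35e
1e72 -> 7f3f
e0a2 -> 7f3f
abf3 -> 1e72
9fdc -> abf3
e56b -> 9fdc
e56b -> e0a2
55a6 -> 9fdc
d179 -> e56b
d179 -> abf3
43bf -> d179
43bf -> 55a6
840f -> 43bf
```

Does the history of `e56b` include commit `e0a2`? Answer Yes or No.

Yes

Ancestors of e56b (commits reachable by following parents): {14f1, 1e72, 7f3f, 9fdc, abf3, e0a2, e35e, e56b}.
e0a2 is in that set, so it is an ancestor of e56b.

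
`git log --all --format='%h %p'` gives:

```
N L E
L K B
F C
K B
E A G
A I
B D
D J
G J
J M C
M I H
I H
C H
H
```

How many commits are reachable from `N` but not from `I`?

Reachable from N: {A, B, C, D, E, G, H, I, J, K, L, M, N}.
Reachable from I: {H, I}.
In N's history but not I's: {A, B, C, D, E, G, J, K, L, M, N} — 11 commits.

11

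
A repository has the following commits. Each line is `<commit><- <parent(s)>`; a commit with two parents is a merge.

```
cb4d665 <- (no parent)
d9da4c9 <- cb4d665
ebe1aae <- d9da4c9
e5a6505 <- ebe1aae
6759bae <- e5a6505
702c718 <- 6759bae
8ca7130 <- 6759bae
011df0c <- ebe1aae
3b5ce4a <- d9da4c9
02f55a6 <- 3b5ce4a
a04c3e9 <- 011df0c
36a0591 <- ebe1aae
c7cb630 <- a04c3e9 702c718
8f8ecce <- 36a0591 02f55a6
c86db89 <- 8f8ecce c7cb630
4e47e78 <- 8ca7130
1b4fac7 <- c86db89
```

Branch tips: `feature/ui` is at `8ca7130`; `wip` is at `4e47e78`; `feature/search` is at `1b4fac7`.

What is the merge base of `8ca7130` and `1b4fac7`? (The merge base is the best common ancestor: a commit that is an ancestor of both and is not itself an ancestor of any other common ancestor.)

Ancestors of 8ca7130: {6759bae, 8ca7130, cb4d665, d9da4c9, e5a6505, ebe1aae}.
Ancestors of 1b4fac7: {011df0c, 02f55a6, 1b4fac7, 36a0591, 3b5ce4a, 6759bae, 702c718, 8f8ecce, a04c3e9, c7cb630, c86db89, cb4d665, d9da4c9, e5a6505, ebe1aae}.
Common ancestors: {6759bae, cb4d665, d9da4c9, e5a6505, ebe1aae}.
Among these, 6759bae is not an ancestor of any other common ancestor — it is the merge base.

6759bae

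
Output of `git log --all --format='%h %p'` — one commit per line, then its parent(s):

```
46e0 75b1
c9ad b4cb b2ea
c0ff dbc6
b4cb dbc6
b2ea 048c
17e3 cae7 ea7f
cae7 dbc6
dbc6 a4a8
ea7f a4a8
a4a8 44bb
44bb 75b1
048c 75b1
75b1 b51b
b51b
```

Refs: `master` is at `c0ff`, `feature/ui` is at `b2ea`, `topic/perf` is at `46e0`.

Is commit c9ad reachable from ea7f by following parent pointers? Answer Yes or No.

Ancestors of ea7f: {44bb, 75b1, a4a8, b51b, ea7f}.
c9ad is not in that set, so it is not an ancestor of ea7f.

No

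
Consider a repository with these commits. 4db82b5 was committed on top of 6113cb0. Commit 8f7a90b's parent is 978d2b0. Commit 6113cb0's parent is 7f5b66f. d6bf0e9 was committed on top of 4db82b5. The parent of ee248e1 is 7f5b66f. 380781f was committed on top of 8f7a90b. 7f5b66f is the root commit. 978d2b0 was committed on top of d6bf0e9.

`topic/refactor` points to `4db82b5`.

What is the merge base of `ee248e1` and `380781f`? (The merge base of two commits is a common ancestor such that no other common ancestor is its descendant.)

Ancestors of ee248e1: {7f5b66f, ee248e1}.
Ancestors of 380781f: {380781f, 4db82b5, 6113cb0, 7f5b66f, 8f7a90b, 978d2b0, d6bf0e9}.
Common ancestors: {7f5b66f}.
The only common ancestor is 7f5b66f, so it is the merge base.

7f5b66f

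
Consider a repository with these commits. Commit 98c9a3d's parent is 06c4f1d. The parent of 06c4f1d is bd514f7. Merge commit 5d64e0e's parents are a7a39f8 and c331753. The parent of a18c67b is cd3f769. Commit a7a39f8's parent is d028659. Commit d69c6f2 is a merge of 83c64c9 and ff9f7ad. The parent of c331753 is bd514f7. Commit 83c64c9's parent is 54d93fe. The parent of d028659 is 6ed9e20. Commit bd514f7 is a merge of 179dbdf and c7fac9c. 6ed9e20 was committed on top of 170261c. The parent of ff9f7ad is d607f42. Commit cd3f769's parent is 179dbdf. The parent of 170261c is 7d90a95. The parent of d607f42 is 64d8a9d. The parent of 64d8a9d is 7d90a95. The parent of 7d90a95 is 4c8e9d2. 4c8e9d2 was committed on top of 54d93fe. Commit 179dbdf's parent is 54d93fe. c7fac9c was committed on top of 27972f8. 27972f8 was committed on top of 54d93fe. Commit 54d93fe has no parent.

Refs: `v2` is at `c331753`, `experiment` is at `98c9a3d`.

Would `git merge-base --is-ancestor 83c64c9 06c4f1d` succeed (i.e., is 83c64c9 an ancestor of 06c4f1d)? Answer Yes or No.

No

Ancestors of 06c4f1d: {06c4f1d, 179dbdf, 27972f8, 54d93fe, bd514f7, c7fac9c}.
83c64c9 is not in that set, so it is not an ancestor of 06c4f1d.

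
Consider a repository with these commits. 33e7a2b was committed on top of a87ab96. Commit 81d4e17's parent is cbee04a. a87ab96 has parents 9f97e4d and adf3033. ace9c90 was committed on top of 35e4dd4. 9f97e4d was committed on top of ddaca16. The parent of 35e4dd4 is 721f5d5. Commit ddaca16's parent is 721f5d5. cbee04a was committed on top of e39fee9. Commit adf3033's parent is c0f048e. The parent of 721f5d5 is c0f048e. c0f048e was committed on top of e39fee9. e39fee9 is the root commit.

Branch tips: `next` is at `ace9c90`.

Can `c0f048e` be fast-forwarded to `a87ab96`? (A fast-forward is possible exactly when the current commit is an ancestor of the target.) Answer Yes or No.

Yes

A fast-forward from c0f048e to a87ab96 is possible iff c0f048e is an ancestor of a87ab96.
Ancestors of a87ab96: {721f5d5, 9f97e4d, a87ab96, adf3033, c0f048e, ddaca16, e39fee9}.
c0f048e is among them, so fast-forward is possible.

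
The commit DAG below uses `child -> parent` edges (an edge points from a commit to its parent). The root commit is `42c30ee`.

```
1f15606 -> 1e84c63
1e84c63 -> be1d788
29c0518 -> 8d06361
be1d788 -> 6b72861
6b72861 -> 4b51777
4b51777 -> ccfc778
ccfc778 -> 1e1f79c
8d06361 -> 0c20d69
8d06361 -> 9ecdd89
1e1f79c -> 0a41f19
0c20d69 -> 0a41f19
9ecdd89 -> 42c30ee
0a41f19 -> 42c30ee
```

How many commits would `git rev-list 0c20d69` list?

3

Walking parent pointers from 0c20d69: reachable set = {0a41f19, 0c20d69, 42c30ee}.
That is 3 commits.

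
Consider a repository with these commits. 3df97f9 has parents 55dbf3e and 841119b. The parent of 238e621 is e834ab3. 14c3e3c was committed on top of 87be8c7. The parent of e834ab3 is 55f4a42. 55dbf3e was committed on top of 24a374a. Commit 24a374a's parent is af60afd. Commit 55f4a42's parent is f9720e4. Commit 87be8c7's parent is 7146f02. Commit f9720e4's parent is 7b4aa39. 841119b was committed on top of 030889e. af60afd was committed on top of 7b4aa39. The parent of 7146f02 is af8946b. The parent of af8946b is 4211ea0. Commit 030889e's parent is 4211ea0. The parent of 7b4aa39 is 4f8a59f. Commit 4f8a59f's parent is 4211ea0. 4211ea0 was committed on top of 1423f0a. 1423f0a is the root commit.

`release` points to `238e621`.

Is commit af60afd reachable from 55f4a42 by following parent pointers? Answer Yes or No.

No

Ancestors of 55f4a42: {1423f0a, 4211ea0, 4f8a59f, 55f4a42, 7b4aa39, f9720e4}.
af60afd is not in that set, so it is not an ancestor of 55f4a42.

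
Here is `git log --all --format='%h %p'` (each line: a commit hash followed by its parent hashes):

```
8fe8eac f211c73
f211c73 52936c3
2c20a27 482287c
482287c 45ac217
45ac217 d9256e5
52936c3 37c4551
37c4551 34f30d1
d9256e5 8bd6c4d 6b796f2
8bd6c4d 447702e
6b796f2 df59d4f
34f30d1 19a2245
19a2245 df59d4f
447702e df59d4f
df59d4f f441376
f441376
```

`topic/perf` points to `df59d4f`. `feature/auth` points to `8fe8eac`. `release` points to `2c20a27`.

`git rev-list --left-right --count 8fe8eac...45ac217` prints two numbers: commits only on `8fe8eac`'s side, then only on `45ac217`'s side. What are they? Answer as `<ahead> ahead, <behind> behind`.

Reachable from 8fe8eac: {19a2245, 34f30d1, 37c4551, 52936c3, 8fe8eac, df59d4f, f211c73, f441376}.
Reachable from 45ac217: {447702e, 45ac217, 6b796f2, 8bd6c4d, d9256e5, df59d4f, f441376}.
Only in 8fe8eac's history (ahead): {19a2245, 34f30d1, 37c4551, 52936c3, 8fe8eac, f211c73} — 6.
Only in 45ac217's history (behind): {447702e, 45ac217, 6b796f2, 8bd6c4d, d9256e5} — 5.

6 ahead, 5 behind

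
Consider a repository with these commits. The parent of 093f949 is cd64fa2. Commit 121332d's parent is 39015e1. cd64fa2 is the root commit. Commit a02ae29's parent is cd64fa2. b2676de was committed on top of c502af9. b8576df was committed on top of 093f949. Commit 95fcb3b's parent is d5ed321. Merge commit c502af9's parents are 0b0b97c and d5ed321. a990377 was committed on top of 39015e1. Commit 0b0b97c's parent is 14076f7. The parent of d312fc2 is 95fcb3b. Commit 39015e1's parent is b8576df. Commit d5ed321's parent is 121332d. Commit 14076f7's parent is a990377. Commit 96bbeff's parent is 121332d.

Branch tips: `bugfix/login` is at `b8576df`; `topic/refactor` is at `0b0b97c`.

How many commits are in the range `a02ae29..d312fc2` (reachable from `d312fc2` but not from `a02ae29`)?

7

Reachable from d312fc2: {093f949, 121332d, 39015e1, 95fcb3b, b8576df, cd64fa2, d312fc2, d5ed321}.
Reachable from a02ae29: {a02ae29, cd64fa2}.
In d312fc2's history but not a02ae29's: {093f949, 121332d, 39015e1, 95fcb3b, b8576df, d312fc2, d5ed321} — 7 commits.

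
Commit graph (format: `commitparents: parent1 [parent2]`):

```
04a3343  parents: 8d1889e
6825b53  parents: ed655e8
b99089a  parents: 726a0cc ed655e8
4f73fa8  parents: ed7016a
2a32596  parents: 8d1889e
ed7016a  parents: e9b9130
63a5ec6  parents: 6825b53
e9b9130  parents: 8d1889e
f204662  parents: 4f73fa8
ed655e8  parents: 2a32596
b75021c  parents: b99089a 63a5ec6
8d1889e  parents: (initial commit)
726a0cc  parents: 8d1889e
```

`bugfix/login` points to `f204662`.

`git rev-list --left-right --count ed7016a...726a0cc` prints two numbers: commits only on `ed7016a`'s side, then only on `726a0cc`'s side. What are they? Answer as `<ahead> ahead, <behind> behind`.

Reachable from ed7016a: {8d1889e, e9b9130, ed7016a}.
Reachable from 726a0cc: {726a0cc, 8d1889e}.
Only in ed7016a's history (ahead): {e9b9130, ed7016a} — 2.
Only in 726a0cc's history (behind): {726a0cc} — 1.

2 ahead, 1 behind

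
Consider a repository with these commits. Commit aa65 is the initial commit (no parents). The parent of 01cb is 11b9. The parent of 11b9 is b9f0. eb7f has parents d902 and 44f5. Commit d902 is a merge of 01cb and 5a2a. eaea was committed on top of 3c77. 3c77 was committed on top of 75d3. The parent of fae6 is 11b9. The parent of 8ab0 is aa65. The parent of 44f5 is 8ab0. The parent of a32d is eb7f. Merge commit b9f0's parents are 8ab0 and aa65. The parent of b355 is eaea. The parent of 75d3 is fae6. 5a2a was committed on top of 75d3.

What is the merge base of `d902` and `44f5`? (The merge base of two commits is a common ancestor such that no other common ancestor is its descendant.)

8ab0

Ancestors of d902: {01cb, 11b9, 5a2a, 75d3, 8ab0, aa65, b9f0, d902, fae6}.
Ancestors of 44f5: {44f5, 8ab0, aa65}.
Common ancestors: {8ab0, aa65}.
Among these, 8ab0 is not an ancestor of any other common ancestor — it is the merge base.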